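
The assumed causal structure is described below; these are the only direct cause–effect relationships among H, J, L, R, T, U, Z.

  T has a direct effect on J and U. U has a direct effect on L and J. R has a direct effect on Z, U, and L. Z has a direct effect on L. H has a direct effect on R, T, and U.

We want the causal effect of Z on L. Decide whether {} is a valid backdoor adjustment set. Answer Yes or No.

Backdoor paths from Z to L (paths whose first edge points into Z):
  P1: Z <- R <- H -> T -> U -> L
  P2: Z <- R <- H -> T -> J <- U -> L
  P3: Z <- R <- H -> U -> L
  P4: Z <- R -> U -> L
  P5: Z <- R -> L
Condition 1 (no descendant of Z in the set): holds — descendants of Z are {L}; none are in {}.
Condition 2 (every backdoor path blocked by {}):
  P1: open — no interior node is in the conditioning set.
  P2: blocked at collider J (neither it nor any descendant is in the conditioning set).
  P3: open — no interior node is in the conditioning set.
  P4: open — no interior node is in the conditioning set.
  P5: open — no interior node is in the conditioning set.
{} does not satisfy the backdoor criterion.

No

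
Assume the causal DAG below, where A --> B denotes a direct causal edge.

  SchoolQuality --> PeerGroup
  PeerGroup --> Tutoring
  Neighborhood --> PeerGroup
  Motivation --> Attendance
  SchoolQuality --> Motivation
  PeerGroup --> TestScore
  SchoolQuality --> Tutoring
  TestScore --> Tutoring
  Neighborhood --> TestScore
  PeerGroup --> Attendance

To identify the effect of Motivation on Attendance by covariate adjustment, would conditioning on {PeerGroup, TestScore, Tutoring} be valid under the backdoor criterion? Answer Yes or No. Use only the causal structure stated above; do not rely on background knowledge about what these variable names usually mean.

Yes

Backdoor paths from Motivation to Attendance (paths whose first edge points into Motivation):
  P1: Motivation <- SchoolQuality -> PeerGroup -> Attendance
  P2: Motivation <- SchoolQuality -> Tutoring <- PeerGroup -> Attendance
  P3: Motivation <- SchoolQuality -> Tutoring <- TestScore <- Neighborhood -> PeerGroup -> Attendance
  P4: Motivation <- SchoolQuality -> Tutoring <- TestScore <- PeerGroup -> Attendance
Condition 1 (no descendant of Motivation in the set): holds — descendants of Motivation are {Attendance}; none are in {PeerGroup, TestScore, Tutoring}.
Condition 2 (every backdoor path blocked by {PeerGroup, TestScore, Tutoring}):
  P1: blocked at chain node PeerGroup ∈ conditioning set.
  P2: blocked at fork node PeerGroup ∈ conditioning set.
  P3: blocked at chain node TestScore ∈ conditioning set.
  P4: blocked at chain node TestScore ∈ conditioning set.
{PeerGroup, TestScore, Tutoring} satisfies the backdoor criterion.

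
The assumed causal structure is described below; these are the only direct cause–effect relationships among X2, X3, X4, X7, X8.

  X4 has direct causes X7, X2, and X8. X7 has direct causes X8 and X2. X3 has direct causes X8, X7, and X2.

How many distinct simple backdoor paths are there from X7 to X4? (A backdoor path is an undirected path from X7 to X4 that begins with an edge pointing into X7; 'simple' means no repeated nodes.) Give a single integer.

4

A backdoor path from X7 to X4 is any simple undirected path whose first edge points into X7 (i.e. leaves X7 via a parent).
Parents of X7: {X2, X8}.
Enumerating:
  P1: X7 <- X2 -> X3 <- X8 -> X4
  P2: X7 <- X2 -> X4
  P3: X7 <- X8 -> X3 <- X2 -> X4
  P4: X7 <- X8 -> X4
That exhausts the simple backdoor paths. Count: 4.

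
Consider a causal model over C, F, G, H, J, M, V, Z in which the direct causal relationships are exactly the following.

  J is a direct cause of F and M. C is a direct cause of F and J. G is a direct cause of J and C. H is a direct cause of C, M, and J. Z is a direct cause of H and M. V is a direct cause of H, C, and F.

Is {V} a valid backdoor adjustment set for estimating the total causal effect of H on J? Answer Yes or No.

Backdoor paths from H to J (paths whose first edge points into H):
  P1: H <- Z -> M <- J
  P2: H <- V -> C <- G -> J
  P3: H <- V -> C -> J
  P4: H <- V -> C -> F <- J
  P5: H <- V -> F <- C <- G -> J
  P6: H <- V -> F <- C -> J
  P7: H <- V -> F <- J
Condition 1 (no descendant of H in the set): holds — descendants of H are {C, F, J, M}; none are in {V}.
Condition 2 (every backdoor path blocked by {V}):
  P1: blocked at collider M (neither it nor any descendant is in the conditioning set).
  P2: blocked at fork node V ∈ conditioning set.
  P3: blocked at fork node V ∈ conditioning set.
  P4: blocked at fork node V ∈ conditioning set.
  P5: blocked at fork node V ∈ conditioning set.
  P6: blocked at fork node V ∈ conditioning set.
  P7: blocked at fork node V ∈ conditioning set.
{V} satisfies the backdoor criterion.

Yes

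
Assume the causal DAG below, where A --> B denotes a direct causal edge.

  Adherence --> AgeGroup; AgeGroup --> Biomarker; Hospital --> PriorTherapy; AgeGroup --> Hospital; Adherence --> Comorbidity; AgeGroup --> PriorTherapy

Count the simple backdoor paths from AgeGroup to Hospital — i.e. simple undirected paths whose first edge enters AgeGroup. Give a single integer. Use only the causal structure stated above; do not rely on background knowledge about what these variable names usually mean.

A backdoor path from AgeGroup to Hospital is any simple undirected path whose first edge points into AgeGroup (i.e. leaves AgeGroup via a parent).
Parents of AgeGroup: {Adherence}.
No simple path from any parent of AgeGroup reaches Hospital without revisiting AgeGroup, so there are no backdoor paths.

0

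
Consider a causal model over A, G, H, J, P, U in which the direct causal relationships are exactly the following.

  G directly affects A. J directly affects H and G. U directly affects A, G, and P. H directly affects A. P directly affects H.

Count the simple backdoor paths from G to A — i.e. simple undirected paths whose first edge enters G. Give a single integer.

A backdoor path from G to A is any simple undirected path whose first edge points into G (i.e. leaves G via a parent).
Parents of G: {J, U}.
Enumerating:
  P1: G <- J -> H <- P <- U -> A
  P2: G <- J -> H -> A
  P3: G <- U -> P -> H -> A
  P4: G <- U -> A
That exhausts the simple backdoor paths. Count: 4.

4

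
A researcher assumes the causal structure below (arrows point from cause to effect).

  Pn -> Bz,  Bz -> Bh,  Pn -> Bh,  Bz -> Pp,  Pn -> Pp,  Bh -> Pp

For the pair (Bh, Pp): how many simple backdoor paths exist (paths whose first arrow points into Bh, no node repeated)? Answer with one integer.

4

A backdoor path from Bh to Pp is any simple undirected path whose first edge points into Bh (i.e. leaves Bh via a parent).
Parents of Bh: {Bz, Pn}.
Enumerating:
  P1: Bh <- Pn -> Bz -> Pp
  P2: Bh <- Pn -> Pp
  P3: Bh <- Bz <- Pn -> Pp
  P4: Bh <- Bz -> Pp
That exhausts the simple backdoor paths. Count: 4.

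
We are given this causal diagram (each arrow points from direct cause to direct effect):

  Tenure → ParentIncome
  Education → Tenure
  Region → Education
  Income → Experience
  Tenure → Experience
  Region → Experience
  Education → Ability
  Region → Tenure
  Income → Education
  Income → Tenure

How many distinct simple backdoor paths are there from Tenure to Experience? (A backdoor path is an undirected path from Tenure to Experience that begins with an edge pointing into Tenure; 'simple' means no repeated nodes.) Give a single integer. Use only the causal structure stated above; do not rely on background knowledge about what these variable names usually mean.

A backdoor path from Tenure to Experience is any simple undirected path whose first edge points into Tenure (i.e. leaves Tenure via a parent).
Parents of Tenure: {Education, Income, Region}.
Enumerating:
  P1: Tenure <- Region -> Education <- Income -> Experience
  P2: Tenure <- Region -> Experience
  P3: Tenure <- Income -> Education <- Region -> Experience
  P4: Tenure <- Income -> Experience
  P5: Tenure <- Education <- Region -> Experience
  P6: Tenure <- Education <- Income -> Experience
That exhausts the simple backdoor paths. Count: 6.

6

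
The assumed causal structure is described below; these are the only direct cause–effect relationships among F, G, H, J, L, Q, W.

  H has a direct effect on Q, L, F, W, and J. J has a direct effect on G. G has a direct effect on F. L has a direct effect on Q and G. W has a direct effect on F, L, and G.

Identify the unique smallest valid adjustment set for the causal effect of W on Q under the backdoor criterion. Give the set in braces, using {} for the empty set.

Variables eligible for adjustment (non-descendants of W, excluding W and Q): {H, J}.
Backdoor paths from W to Q:
  P1: W <- H -> J -> G <- L -> Q
  P2: W <- H -> L -> Q
  P3: W <- H -> Q
  P4: W <- H -> F <- G <- L -> Q
The empty set is not sufficient: P2 (W <- H -> L -> Q) has no collider blocking it and no conditioned non-collider, so it is open.
Try {H}:
  P1: blocked at fork node H ∈ conditioning set.
  P2: blocked at fork node H ∈ conditioning set.
  P3: blocked at fork node H ∈ conditioning set.
  P4: blocked at fork node H ∈ conditioning set.
{H} contains no descendant of W and blocks every backdoor path.
No other singleton works — e.g. {J} leaves P2 open — so {H} is the unique smallest valid adjustment set.

{H}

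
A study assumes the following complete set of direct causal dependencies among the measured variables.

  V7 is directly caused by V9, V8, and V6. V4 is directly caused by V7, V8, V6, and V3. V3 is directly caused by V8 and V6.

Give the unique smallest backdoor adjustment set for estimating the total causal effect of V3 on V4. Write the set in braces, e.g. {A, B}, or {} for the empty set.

Variables eligible for adjustment (non-descendants of V3, excluding V3 and V4): {V6, V7, V8, V9}.
Backdoor paths from V3 to V4:
  P1: V3 <- V6 -> V7 <- V8 -> V4
  P2: V3 <- V6 -> V7 -> V4
  P3: V3 <- V6 -> V4
  P4: V3 <- V8 -> V7 <- V6 -> V4
  P5: V3 <- V8 -> V7 -> V4
  P6: V3 <- V8 -> V4
The empty set is not sufficient: P2 (V3 <- V6 -> V7 -> V4) has no collider blocking it and no conditioned non-collider, so it is open.
Try {V6, V8}:
  P1: blocked at fork node V6 ∈ conditioning set.
  P2: blocked at fork node V6 ∈ conditioning set.
  P3: blocked at fork node V6 ∈ conditioning set.
  P4: blocked at fork node V8 ∈ conditioning set.
  P5: blocked at fork node V8 ∈ conditioning set.
  P6: blocked at fork node V8 ∈ conditioning set.
{V6, V8} contains no descendant of V3 and blocks every backdoor path.
Every element of {V6, V8} is needed (dropping V6 leaves P2 open; dropping V8 leaves P5 open), so no proper subset is valid.
Among all size-2 subsets of the eligible variables, only {V6, V8} blocks every backdoor path, so it is the unique smallest valid adjustment set.

{V6, V8}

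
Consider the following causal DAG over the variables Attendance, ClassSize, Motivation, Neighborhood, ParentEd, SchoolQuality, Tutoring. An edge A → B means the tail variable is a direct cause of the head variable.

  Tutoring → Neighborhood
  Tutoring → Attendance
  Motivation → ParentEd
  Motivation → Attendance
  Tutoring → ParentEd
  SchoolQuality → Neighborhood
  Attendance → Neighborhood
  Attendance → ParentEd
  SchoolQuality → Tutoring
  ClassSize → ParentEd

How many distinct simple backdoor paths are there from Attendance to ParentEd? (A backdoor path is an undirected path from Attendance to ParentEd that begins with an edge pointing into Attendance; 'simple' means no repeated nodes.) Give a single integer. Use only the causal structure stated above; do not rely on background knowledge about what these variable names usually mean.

A backdoor path from Attendance to ParentEd is any simple undirected path whose first edge points into Attendance (i.e. leaves Attendance via a parent).
Parents of Attendance: {Motivation, Tutoring}.
Enumerating:
  P1: Attendance <- Tutoring -> ParentEd
  P2: Attendance <- Motivation -> ParentEd
That exhausts the simple backdoor paths. Count: 2.

2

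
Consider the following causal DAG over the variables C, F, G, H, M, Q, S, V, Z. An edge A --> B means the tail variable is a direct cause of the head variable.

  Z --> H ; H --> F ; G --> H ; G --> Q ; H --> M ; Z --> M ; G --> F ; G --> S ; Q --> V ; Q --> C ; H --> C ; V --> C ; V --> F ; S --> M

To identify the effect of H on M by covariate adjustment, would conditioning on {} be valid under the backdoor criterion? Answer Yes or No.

No

Backdoor paths from H to M (paths whose first edge points into H):
  P1: H <- G -> S -> M
  P2: H <- Z -> M
Condition 1 (no descendant of H in the set): holds — descendants of H are {C, F, M}; none are in {}.
Condition 2 (every backdoor path blocked by {}):
  P1: open — no interior node is in the conditioning set.
  P2: open — no interior node is in the conditioning set.
{} does not satisfy the backdoor criterion.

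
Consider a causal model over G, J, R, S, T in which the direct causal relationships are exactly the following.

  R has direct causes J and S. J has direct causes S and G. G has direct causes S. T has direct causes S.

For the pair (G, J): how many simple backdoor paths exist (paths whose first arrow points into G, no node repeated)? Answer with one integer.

A backdoor path from G to J is any simple undirected path whose first edge points into G (i.e. leaves G via a parent).
Parents of G: {S}.
Enumerating:
  P1: G <- S -> J
  P2: G <- S -> R <- J
That exhausts the simple backdoor paths. Count: 2.

2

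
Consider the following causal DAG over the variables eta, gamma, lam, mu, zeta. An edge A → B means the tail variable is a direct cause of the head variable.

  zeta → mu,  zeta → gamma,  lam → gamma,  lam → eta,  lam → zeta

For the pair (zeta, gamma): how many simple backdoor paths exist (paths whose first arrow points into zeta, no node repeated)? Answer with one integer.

1

A backdoor path from zeta to gamma is any simple undirected path whose first edge points into zeta (i.e. leaves zeta via a parent).
Parents of zeta: {lam}.
Enumerating:
  P1: zeta <- lam -> gamma
That exhausts the simple backdoor paths. Count: 1.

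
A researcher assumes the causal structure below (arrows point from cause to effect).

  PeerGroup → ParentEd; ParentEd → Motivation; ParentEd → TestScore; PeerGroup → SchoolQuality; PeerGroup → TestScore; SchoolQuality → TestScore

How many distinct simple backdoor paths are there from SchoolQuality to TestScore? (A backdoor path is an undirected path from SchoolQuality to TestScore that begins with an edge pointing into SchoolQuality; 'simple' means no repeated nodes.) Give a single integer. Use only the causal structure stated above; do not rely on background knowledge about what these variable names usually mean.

A backdoor path from SchoolQuality to TestScore is any simple undirected path whose first edge points into SchoolQuality (i.e. leaves SchoolQuality via a parent).
Parents of SchoolQuality: {PeerGroup}.
Enumerating:
  P1: SchoolQuality <- PeerGroup -> ParentEd -> TestScore
  P2: SchoolQuality <- PeerGroup -> TestScore
That exhausts the simple backdoor paths. Count: 2.

2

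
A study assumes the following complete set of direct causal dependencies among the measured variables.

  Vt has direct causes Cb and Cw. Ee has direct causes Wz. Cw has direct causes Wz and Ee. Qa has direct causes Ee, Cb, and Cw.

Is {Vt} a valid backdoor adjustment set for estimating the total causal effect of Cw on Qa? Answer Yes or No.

No

Backdoor paths from Cw to Qa (paths whose first edge points into Cw):
  P1: Cw <- Wz -> Ee -> Qa
  P2: Cw <- Ee -> Qa
Condition 1 (no descendant of Cw in the set): FAILS — Vt is a descendant of Cw.
Condition 2 (every backdoor path blocked by {Vt}):
  P1: open — no interior node is in the conditioning set.
  P2: open — no interior node is in the conditioning set.
{Vt} does not satisfy the backdoor criterion.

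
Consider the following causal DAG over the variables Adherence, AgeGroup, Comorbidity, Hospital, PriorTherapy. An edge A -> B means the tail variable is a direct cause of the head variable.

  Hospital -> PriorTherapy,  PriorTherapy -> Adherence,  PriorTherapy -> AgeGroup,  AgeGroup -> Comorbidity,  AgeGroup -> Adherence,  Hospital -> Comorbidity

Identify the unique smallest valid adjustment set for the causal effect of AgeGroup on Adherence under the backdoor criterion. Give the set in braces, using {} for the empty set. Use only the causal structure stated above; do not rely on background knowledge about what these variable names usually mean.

Variables eligible for adjustment (non-descendants of AgeGroup, excluding AgeGroup and Adherence): {Hospital, PriorTherapy}.
Backdoor paths from AgeGroup to Adherence:
  P1: AgeGroup <- PriorTherapy -> Adherence
The empty set is not sufficient: P1 (AgeGroup <- PriorTherapy -> Adherence) has no collider blocking it and no conditioned non-collider, so it is open.
Try {PriorTherapy}:
  P1: blocked at fork node PriorTherapy ∈ conditioning set.
{PriorTherapy} contains no descendant of AgeGroup and blocks every backdoor path.
No other singleton works — e.g. {Hospital} leaves P1 open — so {PriorTherapy} is the unique smallest valid adjustment set.

{PriorTherapy}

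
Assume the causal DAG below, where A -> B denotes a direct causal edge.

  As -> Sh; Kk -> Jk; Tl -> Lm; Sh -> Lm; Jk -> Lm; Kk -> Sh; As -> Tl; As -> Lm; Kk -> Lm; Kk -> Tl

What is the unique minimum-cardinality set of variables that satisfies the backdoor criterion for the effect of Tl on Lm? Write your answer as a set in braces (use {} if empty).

Variables eligible for adjustment (non-descendants of Tl, excluding Tl and Lm): {As, Jk, Kk, Sh}.
Backdoor paths from Tl to Lm:
  P1: Tl <- As -> Sh <- Kk -> Jk -> Lm
  P2: Tl <- As -> Sh <- Kk -> Lm
  P3: Tl <- As -> Sh -> Lm
  P4: Tl <- As -> Lm
  P5: Tl <- Kk -> Jk -> Lm
  P6: Tl <- Kk -> Sh <- As -> Lm
  P7: Tl <- Kk -> Sh -> Lm
  P8: Tl <- Kk -> Lm
The empty set is not sufficient: P3 (Tl <- As -> Sh -> Lm) has no collider blocking it and no conditioned non-collider, so it is open.
Try {As, Kk}:
  P1: blocked at fork node As ∈ conditioning set.
  P2: blocked at fork node As ∈ conditioning set.
  P3: blocked at fork node As ∈ conditioning set.
  P4: blocked at fork node As ∈ conditioning set.
  P5: blocked at fork node Kk ∈ conditioning set.
  P6: blocked at fork node Kk ∈ conditioning set.
  P7: blocked at fork node Kk ∈ conditioning set.
  P8: blocked at fork node Kk ∈ conditioning set.
{As, Kk} contains no descendant of Tl and blocks every backdoor path.
Every element of {As, Kk} is needed (dropping As leaves P3 open; dropping Kk leaves P5 open), so no proper subset is valid.
Among all size-2 subsets of the eligible variables, only {As, Kk} blocks every backdoor path, so it is the unique smallest valid adjustment set.

{As, Kk}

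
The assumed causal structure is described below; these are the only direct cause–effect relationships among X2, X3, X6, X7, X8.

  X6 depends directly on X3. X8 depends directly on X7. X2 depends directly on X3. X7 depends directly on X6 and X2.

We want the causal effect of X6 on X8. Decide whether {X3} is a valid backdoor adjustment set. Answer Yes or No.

Backdoor paths from X6 to X8 (paths whose first edge points into X6):
  P1: X6 <- X3 -> X2 -> X7 -> X8
Condition 1 (no descendant of X6 in the set): holds — descendants of X6 are {X7, X8}; none are in {X3}.
Condition 2 (every backdoor path blocked by {X3}):
  P1: blocked at fork node X3 ∈ conditioning set.
{X3} satisfies the backdoor criterion.

Yes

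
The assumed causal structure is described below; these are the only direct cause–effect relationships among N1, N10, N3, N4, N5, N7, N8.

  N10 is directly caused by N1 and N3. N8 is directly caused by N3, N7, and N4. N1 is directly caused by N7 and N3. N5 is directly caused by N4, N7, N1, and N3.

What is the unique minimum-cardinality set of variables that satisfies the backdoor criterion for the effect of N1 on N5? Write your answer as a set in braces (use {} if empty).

Variables eligible for adjustment (non-descendants of N1, excluding N1 and N5): {N3, N4, N7, N8}.
Backdoor paths from N1 to N5:
  P1: N1 <- N3 -> N8 <- N4 -> N5
  P2: N1 <- N3 -> N8 <- N7 -> N5
  P3: N1 <- N3 -> N5
  P4: N1 <- N7 -> N8 <- N3 -> N5
  P5: N1 <- N7 -> N8 <- N4 -> N5
  P6: N1 <- N7 -> N5
The empty set is not sufficient: P3 (N1 <- N3 -> N5) has no collider blocking it and no conditioned non-collider, so it is open.
Try {N3, N7}:
  P1: blocked at fork node N3 ∈ conditioning set.
  P2: blocked at fork node N3 ∈ conditioning set.
  P3: blocked at fork node N3 ∈ conditioning set.
  P4: blocked at fork node N7 ∈ conditioning set.
  P5: blocked at fork node N7 ∈ conditioning set.
  P6: blocked at fork node N7 ∈ conditioning set.
{N3, N7} contains no descendant of N1 and blocks every backdoor path.
Every element of {N3, N7} is needed (dropping N3 leaves P3 open; dropping N7 leaves P6 open), so no proper subset is valid.
Among all size-2 subsets of the eligible variables, only {N3, N7} blocks every backdoor path, so it is the unique smallest valid adjustment set.

{N3, N7}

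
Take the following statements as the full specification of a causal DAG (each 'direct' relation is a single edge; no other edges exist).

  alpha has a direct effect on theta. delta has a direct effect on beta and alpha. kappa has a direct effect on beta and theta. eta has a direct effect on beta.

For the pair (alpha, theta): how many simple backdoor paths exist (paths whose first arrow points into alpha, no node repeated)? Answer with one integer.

1

A backdoor path from alpha to theta is any simple undirected path whose first edge points into alpha (i.e. leaves alpha via a parent).
Parents of alpha: {delta}.
Enumerating:
  P1: alpha <- delta -> beta <- kappa -> theta
That exhausts the simple backdoor paths. Count: 1.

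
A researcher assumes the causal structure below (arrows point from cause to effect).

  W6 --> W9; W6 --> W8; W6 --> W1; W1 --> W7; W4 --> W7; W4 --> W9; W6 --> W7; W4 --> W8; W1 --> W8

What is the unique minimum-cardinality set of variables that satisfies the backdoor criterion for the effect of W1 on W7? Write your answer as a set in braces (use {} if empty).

Variables eligible for adjustment (non-descendants of W1, excluding W1 and W7): {W4, W6, W9}.
Backdoor paths from W1 to W7:
  P1: W1 <- W6 -> W7
  P2: W1 <- W6 -> W8 <- W4 -> W7
  P3: W1 <- W6 -> W9 <- W4 -> W7
The empty set is not sufficient: P1 (W1 <- W6 -> W7) has no collider blocking it and no conditioned non-collider, so it is open.
Try {W6}:
  P1: blocked at fork node W6 ∈ conditioning set.
  P2: blocked at fork node W6 ∈ conditioning set.
  P3: blocked at fork node W6 ∈ conditioning set.
{W6} contains no descendant of W1 and blocks every backdoor path.
No other singleton works — e.g. {W4} leaves P1 open — so {W6} is the unique smallest valid adjustment set.

{W6}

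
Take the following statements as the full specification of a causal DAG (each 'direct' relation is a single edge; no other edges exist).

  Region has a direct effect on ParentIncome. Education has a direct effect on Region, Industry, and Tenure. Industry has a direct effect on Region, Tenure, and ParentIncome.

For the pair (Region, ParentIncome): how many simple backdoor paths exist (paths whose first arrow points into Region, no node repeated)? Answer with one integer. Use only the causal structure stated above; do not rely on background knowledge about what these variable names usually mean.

A backdoor path from Region to ParentIncome is any simple undirected path whose first edge points into Region (i.e. leaves Region via a parent).
Parents of Region: {Education, Industry}.
Enumerating:
  P1: Region <- Education -> Industry -> ParentIncome
  P2: Region <- Education -> Tenure <- Industry -> ParentIncome
  P3: Region <- Industry -> ParentIncome
That exhausts the simple backdoor paths. Count: 3.

3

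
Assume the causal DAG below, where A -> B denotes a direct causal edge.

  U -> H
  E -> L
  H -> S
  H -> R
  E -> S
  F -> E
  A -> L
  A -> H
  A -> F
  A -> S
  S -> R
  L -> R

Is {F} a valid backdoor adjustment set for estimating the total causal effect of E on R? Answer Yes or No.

Yes

Backdoor paths from E to R (paths whose first edge points into E):
  P1: E <- F <- A -> H -> S -> R
  P2: E <- F <- A -> H -> R
  P3: E <- F <- A -> L -> R
  P4: E <- F <- A -> S <- H -> R
  P5: E <- F <- A -> S -> R
Condition 1 (no descendant of E in the set): holds — descendants of E are {L, R, S}; none are in {F}.
Condition 2 (every backdoor path blocked by {F}):
  P1: blocked at chain node F ∈ conditioning set.
  P2: blocked at chain node F ∈ conditioning set.
  P3: blocked at chain node F ∈ conditioning set.
  P4: blocked at chain node F ∈ conditioning set.
  P5: blocked at chain node F ∈ conditioning set.
{F} satisfies the backdoor criterion.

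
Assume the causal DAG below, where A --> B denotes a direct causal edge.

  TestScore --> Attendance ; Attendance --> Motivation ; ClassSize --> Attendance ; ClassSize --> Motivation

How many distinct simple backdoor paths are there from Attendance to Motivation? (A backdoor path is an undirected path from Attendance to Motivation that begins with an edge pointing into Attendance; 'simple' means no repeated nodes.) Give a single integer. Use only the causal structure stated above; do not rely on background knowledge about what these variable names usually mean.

1

A backdoor path from Attendance to Motivation is any simple undirected path whose first edge points into Attendance (i.e. leaves Attendance via a parent).
Parents of Attendance: {ClassSize, TestScore}.
Enumerating:
  P1: Attendance <- ClassSize -> Motivation
That exhausts the simple backdoor paths. Count: 1.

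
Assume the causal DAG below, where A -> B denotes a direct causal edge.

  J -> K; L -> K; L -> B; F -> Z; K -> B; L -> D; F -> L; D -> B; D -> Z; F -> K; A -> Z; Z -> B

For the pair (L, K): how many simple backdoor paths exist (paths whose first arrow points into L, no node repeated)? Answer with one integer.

3

A backdoor path from L to K is any simple undirected path whose first edge points into L (i.e. leaves L via a parent).
Parents of L: {F}.
Enumerating:
  P1: L <- F -> K
  P2: L <- F -> Z <- D -> B <- K
  P3: L <- F -> Z -> B <- K
That exhausts the simple backdoor paths. Count: 3.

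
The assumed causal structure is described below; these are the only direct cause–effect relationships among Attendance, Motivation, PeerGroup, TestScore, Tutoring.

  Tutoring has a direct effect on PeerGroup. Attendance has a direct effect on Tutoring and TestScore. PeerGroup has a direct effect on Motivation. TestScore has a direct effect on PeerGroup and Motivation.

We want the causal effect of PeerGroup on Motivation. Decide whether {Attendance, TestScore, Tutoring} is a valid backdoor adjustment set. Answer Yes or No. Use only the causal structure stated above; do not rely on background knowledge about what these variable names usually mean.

Backdoor paths from PeerGroup to Motivation (paths whose first edge points into PeerGroup):
  P1: PeerGroup <- TestScore -> Motivation
  P2: PeerGroup <- Tutoring <- Attendance -> TestScore -> Motivation
Condition 1 (no descendant of PeerGroup in the set): holds — descendants of PeerGroup are {Motivation}; none are in {Attendance, TestScore, Tutoring}.
Condition 2 (every backdoor path blocked by {Attendance, TestScore, Tutoring}):
  P1: blocked at fork node TestScore ∈ conditioning set.
  P2: blocked at chain node Tutoring ∈ conditioning set.
{Attendance, TestScore, Tutoring} satisfies the backdoor criterion.

Yes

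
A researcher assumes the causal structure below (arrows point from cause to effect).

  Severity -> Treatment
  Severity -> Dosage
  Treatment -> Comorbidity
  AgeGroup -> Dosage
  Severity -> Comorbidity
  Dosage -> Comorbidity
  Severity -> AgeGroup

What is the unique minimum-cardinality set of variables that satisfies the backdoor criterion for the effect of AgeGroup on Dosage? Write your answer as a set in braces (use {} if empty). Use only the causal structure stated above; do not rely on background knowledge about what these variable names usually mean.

{Severity}

Variables eligible for adjustment (non-descendants of AgeGroup, excluding AgeGroup and Dosage): {Severity, Treatment}.
Backdoor paths from AgeGroup to Dosage:
  P1: AgeGroup <- Severity -> Treatment -> Comorbidity <- Dosage
  P2: AgeGroup <- Severity -> Dosage
  P3: AgeGroup <- Severity -> Comorbidity <- Dosage
The empty set is not sufficient: P2 (AgeGroup <- Severity -> Dosage) has no collider blocking it and no conditioned non-collider, so it is open.
Try {Severity}:
  P1: blocked at fork node Severity ∈ conditioning set.
  P2: blocked at fork node Severity ∈ conditioning set.
  P3: blocked at fork node Severity ∈ conditioning set.
{Severity} contains no descendant of AgeGroup and blocks every backdoor path.
No other singleton works — e.g. {Treatment} leaves P2 open — so {Severity} is the unique smallest valid adjustment set.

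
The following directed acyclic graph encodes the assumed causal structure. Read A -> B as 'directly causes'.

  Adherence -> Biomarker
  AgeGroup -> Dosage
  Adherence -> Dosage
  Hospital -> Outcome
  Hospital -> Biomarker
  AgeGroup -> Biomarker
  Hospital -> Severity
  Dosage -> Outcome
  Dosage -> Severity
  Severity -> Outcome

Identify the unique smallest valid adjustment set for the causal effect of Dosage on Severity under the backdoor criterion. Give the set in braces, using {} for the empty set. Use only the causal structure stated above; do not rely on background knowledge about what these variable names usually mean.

Variables eligible for adjustment (non-descendants of Dosage, excluding Dosage and Severity): {Adherence, AgeGroup, Biomarker, Hospital}.
Backdoor paths from Dosage to Severity:
  P1: Dosage <- AgeGroup -> Biomarker <- Hospital -> Severity
  P2: Dosage <- AgeGroup -> Biomarker <- Hospital -> Outcome <- Severity
  P3: Dosage <- Adherence -> Biomarker <- Hospital -> Severity
  P4: Dosage <- Adherence -> Biomarker <- Hospital -> Outcome <- Severity
Each backdoor path contains an unconditioned collider, so every path is already blocked with the empty conditioning set:
  P1: blocked at collider Biomarker (neither it nor any descendant is in the conditioning set).
  P2: blocked at collider Biomarker (neither it nor any descendant is in the conditioning set).
  P3: blocked at collider Biomarker (neither it nor any descendant is in the conditioning set).
  P4: blocked at collider Biomarker (neither it nor any descendant is in the conditioning set).
The empty set is therefore the unique smallest valid set.

{}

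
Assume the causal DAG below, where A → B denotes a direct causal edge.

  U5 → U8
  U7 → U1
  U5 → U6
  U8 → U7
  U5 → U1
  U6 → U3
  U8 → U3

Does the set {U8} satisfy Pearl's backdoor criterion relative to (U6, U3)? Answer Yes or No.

Yes

Backdoor paths from U6 to U3 (paths whose first edge points into U6):
  P1: U6 <- U5 -> U8 -> U3
  P2: U6 <- U5 -> U1 <- U7 <- U8 -> U3
Condition 1 (no descendant of U6 in the set): holds — descendants of U6 are {U3}; none are in {U8}.
Condition 2 (every backdoor path blocked by {U8}):
  P1: blocked at chain node U8 ∈ conditioning set.
  P2: blocked at collider U1 (neither it nor any descendant is in the conditioning set).
{U8} satisfies the backdoor criterion.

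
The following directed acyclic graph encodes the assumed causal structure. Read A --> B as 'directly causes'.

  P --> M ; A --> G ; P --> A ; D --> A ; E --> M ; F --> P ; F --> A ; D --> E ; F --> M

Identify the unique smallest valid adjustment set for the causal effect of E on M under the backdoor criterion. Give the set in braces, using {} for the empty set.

Variables eligible for adjustment (non-descendants of E, excluding E and M): {A, D, F, G, P}.
Backdoor paths from E to M:
  P1: E <- D -> A <- F -> P -> M
  P2: E <- D -> A <- F -> M
  P3: E <- D -> A <- P <- F -> M
  P4: E <- D -> A <- P -> M
Each backdoor path contains an unconditioned collider, so every path is already blocked with the empty conditioning set:
  P1: blocked at collider A (neither it nor any descendant is in the conditioning set).
  P2: blocked at collider A (neither it nor any descendant is in the conditioning set).
  P3: blocked at collider A (neither it nor any descendant is in the conditioning set).
  P4: blocked at collider A (neither it nor any descendant is in the conditioning set).
The empty set is therefore the unique smallest valid set.

{}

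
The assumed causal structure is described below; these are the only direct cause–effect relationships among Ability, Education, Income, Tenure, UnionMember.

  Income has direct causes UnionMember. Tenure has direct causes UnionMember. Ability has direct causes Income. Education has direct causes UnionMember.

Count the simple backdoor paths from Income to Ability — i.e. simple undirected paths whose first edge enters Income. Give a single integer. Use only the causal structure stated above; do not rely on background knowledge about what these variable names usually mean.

0

A backdoor path from Income to Ability is any simple undirected path whose first edge points into Income (i.e. leaves Income via a parent).
Parents of Income: {UnionMember}.
No simple path from any parent of Income reaches Ability without revisiting Income, so there are no backdoor paths.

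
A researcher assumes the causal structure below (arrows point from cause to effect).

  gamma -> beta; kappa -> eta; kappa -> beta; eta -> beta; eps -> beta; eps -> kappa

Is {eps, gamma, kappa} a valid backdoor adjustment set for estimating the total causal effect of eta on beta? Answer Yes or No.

Backdoor paths from eta to beta (paths whose first edge points into eta):
  P1: eta <- kappa <- eps -> beta
  P2: eta <- kappa -> beta
Condition 1 (no descendant of eta in the set): holds — descendants of eta are {beta}; none are in {eps, gamma, kappa}.
Condition 2 (every backdoor path blocked by {eps, gamma, kappa}):
  P1: blocked at chain node kappa ∈ conditioning set.
  P2: blocked at fork node kappa ∈ conditioning set.
{eps, gamma, kappa} satisfies the backdoor criterion.

Yes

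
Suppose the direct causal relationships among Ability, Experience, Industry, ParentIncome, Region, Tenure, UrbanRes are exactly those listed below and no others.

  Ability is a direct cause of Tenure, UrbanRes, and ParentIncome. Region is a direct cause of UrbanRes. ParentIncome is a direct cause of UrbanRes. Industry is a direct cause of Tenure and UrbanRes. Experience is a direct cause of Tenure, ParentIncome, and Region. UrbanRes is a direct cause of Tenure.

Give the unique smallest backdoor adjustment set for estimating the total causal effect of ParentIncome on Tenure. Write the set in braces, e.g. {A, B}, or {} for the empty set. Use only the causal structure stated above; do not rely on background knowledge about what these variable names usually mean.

Variables eligible for adjustment (non-descendants of ParentIncome, excluding ParentIncome and Tenure): {Ability, Experience, Industry, Region}.
Backdoor paths from ParentIncome to Tenure:
  P1: ParentIncome <- Experience -> Region -> UrbanRes <- Ability -> Tenure
  P2: ParentIncome <- Experience -> Region -> UrbanRes <- Industry -> Tenure
  P3: ParentIncome <- Experience -> Region -> UrbanRes -> Tenure
  P4: ParentIncome <- Experience -> Tenure
  P5: ParentIncome <- Ability -> UrbanRes <- Region <- Experience -> Tenure
  P6: ParentIncome <- Ability -> UrbanRes <- Industry -> Tenure
  P7: ParentIncome <- Ability -> UrbanRes -> Tenure
  P8: ParentIncome <- Ability -> Tenure
The empty set is not sufficient: P3 (ParentIncome <- Experience -> Region -> UrbanRes -> Tenure) has no collider blocking it and no conditioned non-collider, so it is open.
Try {Ability, Experience}:
  P1: blocked at fork node Experience ∈ conditioning set.
  P2: blocked at fork node Experience ∈ conditioning set.
  P3: blocked at fork node Experience ∈ conditioning set.
  P4: blocked at fork node Experience ∈ conditioning set.
  P5: blocked at fork node Ability ∈ conditioning set.
  P6: blocked at fork node Ability ∈ conditioning set.
  P7: blocked at fork node Ability ∈ conditioning set.
  P8: blocked at fork node Ability ∈ conditioning set.
{Ability, Experience} contains no descendant of ParentIncome and blocks every backdoor path.
Every element of {Ability, Experience} is needed (dropping Ability leaves P7 open; dropping Experience leaves P3 open), so no proper subset is valid.
Among all size-2 subsets of the eligible variables, only {Ability, Experience} blocks every backdoor path, so it is the unique smallest valid adjustment set.

{Ability, Experience}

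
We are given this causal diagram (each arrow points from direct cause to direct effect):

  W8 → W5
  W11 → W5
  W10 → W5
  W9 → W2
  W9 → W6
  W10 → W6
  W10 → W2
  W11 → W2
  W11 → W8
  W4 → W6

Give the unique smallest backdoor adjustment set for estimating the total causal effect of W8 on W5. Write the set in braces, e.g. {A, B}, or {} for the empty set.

{W11}

Variables eligible for adjustment (non-descendants of W8, excluding W8 and W5): {W10, W11, W2, W4, W6, W9}.
Backdoor paths from W8 to W5:
  P1: W8 <- W11 -> W5
  P2: W8 <- W11 -> W2 <- W9 -> W6 <- W10 -> W5
  P3: W8 <- W11 -> W2 <- W10 -> W5
The empty set is not sufficient: P1 (W8 <- W11 -> W5) has no collider blocking it and no conditioned non-collider, so it is open.
Try {W11}:
  P1: blocked at fork node W11 ∈ conditioning set.
  P2: blocked at fork node W11 ∈ conditioning set.
  P3: blocked at fork node W11 ∈ conditioning set.
{W11} contains no descendant of W8 and blocks every backdoor path.
No other singleton works — e.g. {W9} leaves P1 open — so {W11} is the unique smallest valid adjustment set.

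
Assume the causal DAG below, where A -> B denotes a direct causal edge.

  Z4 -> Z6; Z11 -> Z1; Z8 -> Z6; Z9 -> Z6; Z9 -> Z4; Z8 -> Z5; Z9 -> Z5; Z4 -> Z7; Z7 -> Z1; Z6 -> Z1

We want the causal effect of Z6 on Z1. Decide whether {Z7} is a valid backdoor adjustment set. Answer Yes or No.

Yes

Backdoor paths from Z6 to Z1 (paths whose first edge points into Z6):
  P1: Z6 <- Z8 -> Z5 <- Z9 -> Z4 -> Z7 -> Z1
  P2: Z6 <- Z9 -> Z4 -> Z7 -> Z1
  P3: Z6 <- Z4 -> Z7 -> Z1
Condition 1 (no descendant of Z6 in the set): holds — descendants of Z6 are {Z1}; none are in {Z7}.
Condition 2 (every backdoor path blocked by {Z7}):
  P1: blocked at collider Z5 (neither it nor any descendant is in the conditioning set).
  P2: blocked at chain node Z7 ∈ conditioning set.
  P3: blocked at chain node Z7 ∈ conditioning set.
{Z7} satisfies the backdoor criterion.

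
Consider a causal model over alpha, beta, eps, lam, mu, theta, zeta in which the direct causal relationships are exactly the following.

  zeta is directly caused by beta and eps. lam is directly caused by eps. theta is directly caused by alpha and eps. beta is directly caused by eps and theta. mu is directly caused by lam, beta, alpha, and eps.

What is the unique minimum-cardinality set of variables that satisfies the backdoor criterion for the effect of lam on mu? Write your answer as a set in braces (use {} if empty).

{eps}

Variables eligible for adjustment (non-descendants of lam, excluding lam and mu): {alpha, beta, eps, theta, zeta}.
Backdoor paths from lam to mu:
  P1: lam <- eps -> theta <- alpha -> mu
  P2: lam <- eps -> theta -> beta -> mu
  P3: lam <- eps -> beta <- theta <- alpha -> mu
  P4: lam <- eps -> beta -> mu
  P5: lam <- eps -> mu
  P6: lam <- eps -> zeta <- beta <- theta <- alpha -> mu
  P7: lam <- eps -> zeta <- beta -> mu
The empty set is not sufficient: P2 (lam <- eps -> theta -> beta -> mu) has no collider blocking it and no conditioned non-collider, so it is open.
Try {eps}:
  P1: blocked at fork node eps ∈ conditioning set.
  P2: blocked at fork node eps ∈ conditioning set.
  P3: blocked at fork node eps ∈ conditioning set.
  P4: blocked at fork node eps ∈ conditioning set.
  P5: blocked at fork node eps ∈ conditioning set.
  P6: blocked at fork node eps ∈ conditioning set.
  P7: blocked at fork node eps ∈ conditioning set.
{eps} contains no descendant of lam and blocks every backdoor path.
No other singleton works — e.g. {alpha} leaves P2 open — so {eps} is the unique smallest valid adjustment set.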